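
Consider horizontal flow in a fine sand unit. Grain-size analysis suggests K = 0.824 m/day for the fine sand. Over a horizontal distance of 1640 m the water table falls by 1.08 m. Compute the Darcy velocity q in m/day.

0.000543

Hydraulic gradient i = Δh / L = 1.08 / 1640 = 0.0006585.
Specific discharge q = K · i = 0.8240 × 0.0006585 = 0.0005426 m/day.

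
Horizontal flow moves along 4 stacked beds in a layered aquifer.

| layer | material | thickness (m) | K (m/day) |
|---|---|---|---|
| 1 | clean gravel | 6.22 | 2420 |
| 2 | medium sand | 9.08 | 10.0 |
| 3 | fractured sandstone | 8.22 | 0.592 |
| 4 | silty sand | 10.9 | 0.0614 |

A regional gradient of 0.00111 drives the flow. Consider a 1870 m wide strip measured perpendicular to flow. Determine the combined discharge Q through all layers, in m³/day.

Flow is parallel to layering, so each bed carries its own Darcy discharge and the transmissivities add.
Σ(K_i·b_i) = 2420×6.22 + 10.0×9.08 + 0.592×8.22 + 0.0614×10.9 = 15149 m²/day.
Hydraulic gradient i = 0.00111.
Q = Σ(K_i·b_i) · W · i = 15149 × 1870 × 0.001110 = 31444 m³/day.

31400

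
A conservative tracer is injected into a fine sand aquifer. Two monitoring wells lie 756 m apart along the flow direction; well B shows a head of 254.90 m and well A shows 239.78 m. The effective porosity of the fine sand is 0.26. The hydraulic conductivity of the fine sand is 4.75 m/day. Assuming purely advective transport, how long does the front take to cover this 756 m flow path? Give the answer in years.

Hydraulic gradient i = (254.90 − 239.78) / 756 = 15.12 / 756 = 0.02000.
Darcy flux q = K · i = 4.750 × 0.02000 = 0.09500 m/day.
Seepage velocity v = q / n_e = 0.09500 / 0.26 = 0.3654 m/day.
Travel time t = L / v = 756 / 0.3654 = 2069 days = 5.665 years.

5.66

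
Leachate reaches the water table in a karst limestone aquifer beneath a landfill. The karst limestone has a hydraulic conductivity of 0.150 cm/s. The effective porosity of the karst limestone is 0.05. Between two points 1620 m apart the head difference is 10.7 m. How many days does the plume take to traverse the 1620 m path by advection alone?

94.6

Convert K: 0.150 cm/s × 864 = 129.6 m/day.
Hydraulic gradient i = Δh / L = 10.7 / 1620 = 0.006605.
Darcy flux q = K · i = 129.6 × 0.006605 = 0.8560 m/day.
Seepage velocity v = q / n_e = 0.8560 / 0.05 = 17.12 m/day.
Travel time t = L / v = 1620 / 17.12 = 94.63 days.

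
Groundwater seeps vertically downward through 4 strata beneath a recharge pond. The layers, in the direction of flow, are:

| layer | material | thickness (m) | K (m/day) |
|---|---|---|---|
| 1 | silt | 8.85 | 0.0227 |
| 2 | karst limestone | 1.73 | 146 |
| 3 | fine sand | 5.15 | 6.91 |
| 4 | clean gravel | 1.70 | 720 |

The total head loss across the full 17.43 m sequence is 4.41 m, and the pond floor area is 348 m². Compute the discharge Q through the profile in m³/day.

Flow is perpendicular to layering, so the layers act in series and the equivalent K is the thickness-weighted harmonic mean.
Total thickness L = 8.85 + 1.73 + 5.15 + 1.70 = 17.43 m.
Σ(b_i/K_i) = 8.85/0.0227 + 1.73/146 + 5.15/6.91 + 1.70/720 = 390.6 d.
K_eq = L / Σ(b_i/K_i) = 17.43 / 390.6 = 0.04462 m/day.
Q = K_eq · A · (Δh/L) = 0.04462 × 348 × (4.41/17.43) = 3.929 m³/day.

3.93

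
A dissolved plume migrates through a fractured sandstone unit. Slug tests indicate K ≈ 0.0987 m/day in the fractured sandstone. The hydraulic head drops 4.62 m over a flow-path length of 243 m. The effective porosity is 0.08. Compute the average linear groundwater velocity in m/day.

0.0235

Hydraulic gradient i = Δh / L = 4.62 / 243 = 0.01901.
Darcy flux q = K · i = 0.09870 × 0.01901 = 0.001877 m/day.
Seepage velocity v = q / n_e = 0.001877 / 0.08 = 0.02346 m/day.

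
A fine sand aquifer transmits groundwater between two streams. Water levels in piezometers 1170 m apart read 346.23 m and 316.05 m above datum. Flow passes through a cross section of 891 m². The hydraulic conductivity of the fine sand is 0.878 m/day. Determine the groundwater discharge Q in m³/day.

Hydraulic gradient i = (346.23 − 316.05) / 1170 = 30.18 / 1170 = 0.02579.
Darcy's law: Q = K · A · i = 0.8780 × 891.0 × 0.02579 = 20.18 m³/day.

20.2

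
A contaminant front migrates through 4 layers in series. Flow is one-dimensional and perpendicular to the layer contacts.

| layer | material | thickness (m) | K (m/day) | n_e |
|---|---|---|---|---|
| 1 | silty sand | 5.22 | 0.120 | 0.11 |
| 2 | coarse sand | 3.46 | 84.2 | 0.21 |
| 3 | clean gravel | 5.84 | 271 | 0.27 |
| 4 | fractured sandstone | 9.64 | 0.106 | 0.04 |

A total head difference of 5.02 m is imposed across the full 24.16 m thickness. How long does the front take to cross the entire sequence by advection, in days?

With flow normal to the layers, continuity requires the same specific discharge q through every layer.
Σ(b_i/K_i) = 5.22/0.120 + 3.46/84.2 + 5.84/271 + 9.64/0.106 = 134.5 d.
q = Δh / Σ(b_i/K_i) = 5.02 / 134.5 = 0.03732 m/day.
In each layer the seepage velocity is v_i = q/n_i, so the layer transit time is t_i = b_i·n_i / q:
  layer 1 (silty sand): t_1 = 5.22 × 0.11 / 0.03732 = 15.39 d
  layer 2 (coarse sand): t_2 = 3.46 × 0.21 / 0.03732 = 19.47 d
  layer 3 (clean gravel): t_3 = 5.84 × 0.27 / 0.03732 = 42.25 d
  layer 4 (fractured sandstone): t_4 = 9.64 × 0.04 / 0.03732 = 10.33 d
Total t = Σ t_i = 87.43 days.

87.4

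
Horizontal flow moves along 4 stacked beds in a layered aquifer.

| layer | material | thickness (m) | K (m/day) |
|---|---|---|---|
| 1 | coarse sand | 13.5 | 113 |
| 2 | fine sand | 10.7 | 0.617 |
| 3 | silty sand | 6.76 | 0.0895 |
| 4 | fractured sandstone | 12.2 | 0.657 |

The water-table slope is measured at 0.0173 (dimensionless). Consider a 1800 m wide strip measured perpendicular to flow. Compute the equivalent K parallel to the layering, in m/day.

Flow is parallel to layering, so each bed carries its own Darcy discharge and the transmissivities add.
Σ(K_i·b_i) = 113×13.5 + 0.617×10.7 + 0.0895×6.76 + 0.657×12.2 = 1541 m²/day.
Total thickness b = 43.16 m, so K_eq = Σ(K_i·b_i)/b = 35.70 m/day.

35.7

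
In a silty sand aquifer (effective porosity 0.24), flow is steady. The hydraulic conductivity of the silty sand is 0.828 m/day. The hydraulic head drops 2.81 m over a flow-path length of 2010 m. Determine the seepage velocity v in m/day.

Hydraulic gradient i = Δh / L = 2.81 / 2010 = 0.001398.
Darcy flux q = K · i = 0.8280 × 0.001398 = 0.001158 m/day.
Seepage velocity v = q / n_e = 0.001158 / 0.24 = 0.004823 m/day.

0.00482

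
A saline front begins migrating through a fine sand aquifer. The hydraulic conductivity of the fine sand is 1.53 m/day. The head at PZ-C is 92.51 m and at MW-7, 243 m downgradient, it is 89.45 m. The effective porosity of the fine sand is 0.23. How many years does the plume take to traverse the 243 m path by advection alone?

Hydraulic gradient i = (92.51 − 89.45) / 243 = 3.06 / 243 = 0.01259.
Darcy flux q = K · i = 1.530 × 0.01259 = 0.01927 m/day.
Seepage velocity v = q / n_e = 0.01927 / 0.23 = 0.08377 m/day.
Travel time t = L / v = 243 / 0.08377 = 2901 days = 7.942 years.

7.94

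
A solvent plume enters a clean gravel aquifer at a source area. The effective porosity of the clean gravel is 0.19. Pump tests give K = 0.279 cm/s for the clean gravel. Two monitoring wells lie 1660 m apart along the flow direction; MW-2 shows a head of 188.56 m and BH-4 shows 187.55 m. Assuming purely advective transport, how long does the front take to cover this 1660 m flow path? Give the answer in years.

Convert K: 0.279 cm/s × 864 = 241.1 m/day.
Hydraulic gradient i = (188.56 − 187.55) / 1660 = 1.01 / 1660 = 0.0006084.
Darcy flux q = K · i = 241.1 × 0.0006084 = 0.1467 m/day.
Seepage velocity v = q / n_e = 0.1467 / 0.19 = 0.7719 m/day.
Travel time t = L / v = 1660 / 0.7719 = 2150 days = 5.888 years.

5.89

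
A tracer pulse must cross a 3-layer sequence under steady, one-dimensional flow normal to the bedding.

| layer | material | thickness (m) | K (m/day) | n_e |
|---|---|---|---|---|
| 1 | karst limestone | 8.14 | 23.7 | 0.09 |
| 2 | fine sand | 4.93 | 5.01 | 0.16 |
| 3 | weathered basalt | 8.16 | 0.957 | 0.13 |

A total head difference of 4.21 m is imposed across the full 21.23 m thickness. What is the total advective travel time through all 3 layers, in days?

6.04

With flow normal to the layers, continuity requires the same specific discharge q through every layer.
Σ(b_i/K_i) = 8.14/23.7 + 4.93/5.01 + 8.16/0.957 = 9.854 d.
q = Δh / Σ(b_i/K_i) = 4.21 / 9.854 = 0.4272 m/day.
In each layer the seepage velocity is v_i = q/n_i, so the layer transit time is t_i = b_i·n_i / q:
  layer 1 (karst limestone): t_1 = 8.14 × 0.09 / 0.4272 = 1.715 d
  layer 2 (fine sand): t_2 = 4.93 × 0.16 / 0.4272 = 1.846 d
  layer 3 (weathered basalt): t_3 = 8.16 × 0.13 / 0.4272 = 2.483 d
Total t = Σ t_i = 6.044 days.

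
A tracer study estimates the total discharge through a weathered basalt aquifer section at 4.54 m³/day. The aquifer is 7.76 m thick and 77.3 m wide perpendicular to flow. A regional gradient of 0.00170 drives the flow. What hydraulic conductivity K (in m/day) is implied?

4.45

Cross-sectional area A = 77.3 × 7.76 = 599.8 m².
Hydraulic gradient i = 0.00170.
From Q = K·A·i, K = Q / (A·i) = 4.54 / (599.8 × 0.001700) = 4.452 m/day.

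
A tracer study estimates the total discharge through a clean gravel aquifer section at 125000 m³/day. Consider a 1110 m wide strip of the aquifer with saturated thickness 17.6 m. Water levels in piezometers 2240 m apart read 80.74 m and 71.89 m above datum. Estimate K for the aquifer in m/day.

Cross-sectional area A = 1110 × 17.6 = 19536 m².
Hydraulic gradient i = (80.74 − 71.89) / 2240 = 8.85 / 2240 = 0.003951.
From Q = K·A·i, K = Q / (A·i) = 125000 / (19536 × 0.003951) = 1619 m/day.

1620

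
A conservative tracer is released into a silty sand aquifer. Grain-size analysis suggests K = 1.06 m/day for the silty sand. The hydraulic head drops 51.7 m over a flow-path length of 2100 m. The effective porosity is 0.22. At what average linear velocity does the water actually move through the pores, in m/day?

0.119

Hydraulic gradient i = Δh / L = 51.7 / 2100 = 0.02462.
Darcy flux q = K · i = 1.060 × 0.02462 = 0.02610 m/day.
Seepage velocity v = q / n_e = 0.02610 / 0.22 = 0.1186 m/day.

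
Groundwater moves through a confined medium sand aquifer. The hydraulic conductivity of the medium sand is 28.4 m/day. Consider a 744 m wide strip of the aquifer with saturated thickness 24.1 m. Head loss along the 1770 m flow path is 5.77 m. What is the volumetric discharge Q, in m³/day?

Cross-sectional area A = 744 × 24.1 = 17930 m².
Hydraulic gradient i = Δh / L = 5.77 / 1770 = 0.003260.
Darcy's law: Q = K · A · i = 28.40 × 17930 × 0.003260 = 1660 m³/day.

1660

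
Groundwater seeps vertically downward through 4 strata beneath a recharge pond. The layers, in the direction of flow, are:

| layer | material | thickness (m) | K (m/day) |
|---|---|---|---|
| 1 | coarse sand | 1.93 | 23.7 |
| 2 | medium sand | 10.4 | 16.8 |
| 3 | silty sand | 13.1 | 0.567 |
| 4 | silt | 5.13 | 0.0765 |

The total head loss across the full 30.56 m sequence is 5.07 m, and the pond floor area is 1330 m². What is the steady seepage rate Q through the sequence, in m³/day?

Flow is perpendicular to layering, so the layers act in series and the equivalent K is the thickness-weighted harmonic mean.
Total thickness L = 1.93 + 10.4 + 13.1 + 5.13 = 30.56 m.
Σ(b_i/K_i) = 1.93/23.7 + 10.4/16.8 + 13.1/0.567 + 5.13/0.0765 = 90.86 d.
K_eq = L / Σ(b_i/K_i) = 30.56 / 90.86 = 0.3363 m/day.
Q = K_eq · A · (Δh/L) = 0.3363 × 1330 × (5.07/30.56) = 74.21 m³/day.

74.2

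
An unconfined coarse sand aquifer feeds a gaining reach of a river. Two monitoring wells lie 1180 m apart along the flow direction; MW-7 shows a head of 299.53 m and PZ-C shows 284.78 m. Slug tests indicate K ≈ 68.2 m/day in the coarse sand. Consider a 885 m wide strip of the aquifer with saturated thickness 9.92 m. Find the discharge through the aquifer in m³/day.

Cross-sectional area A = 885 × 9.92 = 8779 m².
Hydraulic gradient i = (299.53 − 284.78) / 1180 = 14.75 / 1180 = 0.01250.
Darcy's law: Q = K · A · i = 68.20 × 8779 × 0.01250 = 7484 m³/day.

7480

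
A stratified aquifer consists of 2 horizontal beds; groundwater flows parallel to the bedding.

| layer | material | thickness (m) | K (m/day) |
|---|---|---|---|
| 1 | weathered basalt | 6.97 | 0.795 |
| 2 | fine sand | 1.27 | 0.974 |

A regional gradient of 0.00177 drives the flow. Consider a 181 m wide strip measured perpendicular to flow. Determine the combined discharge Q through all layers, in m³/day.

2.17

Flow is parallel to layering, so each bed carries its own Darcy discharge and the transmissivities add.
Σ(K_i·b_i) = 0.795×6.97 + 0.974×1.27 = 6.778 m²/day.
Hydraulic gradient i = 0.00177.
Q = Σ(K_i·b_i) · W · i = 6.778 × 181 × 0.001770 = 2.172 m³/day.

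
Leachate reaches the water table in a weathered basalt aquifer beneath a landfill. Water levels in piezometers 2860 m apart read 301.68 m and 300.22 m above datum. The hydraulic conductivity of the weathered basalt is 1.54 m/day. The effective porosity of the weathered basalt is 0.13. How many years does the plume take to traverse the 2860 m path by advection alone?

1290

Hydraulic gradient i = (301.68 − 300.22) / 2860 = 1.46 / 2860 = 0.0005105.
Darcy flux q = K · i = 1.540 × 0.0005105 = 0.0007862 m/day.
Seepage velocity v = q / n_e = 0.0007862 / 0.13 = 0.006047 m/day.
Travel time t = L / v = 2860 / 0.006047 = 4.729e+05 days = 1295 years.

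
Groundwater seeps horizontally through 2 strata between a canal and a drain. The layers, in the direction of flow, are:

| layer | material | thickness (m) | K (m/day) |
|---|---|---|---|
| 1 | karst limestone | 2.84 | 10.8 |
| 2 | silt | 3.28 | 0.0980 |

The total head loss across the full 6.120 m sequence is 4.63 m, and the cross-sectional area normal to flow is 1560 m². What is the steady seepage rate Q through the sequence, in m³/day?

214

Flow is perpendicular to layering, so the layers act in series and the equivalent K is the thickness-weighted harmonic mean.
Total thickness L = 2.84 + 3.28 = 6.120 m.
Σ(b_i/K_i) = 2.84/10.8 + 3.28/0.0980 = 33.73 d.
K_eq = L / Σ(b_i/K_i) = 6.120 / 33.73 = 0.1814 m/day.
Q = K_eq · A · (Δh/L) = 0.1814 × 1560 × (4.63/6.120) = 214.1 m³/day.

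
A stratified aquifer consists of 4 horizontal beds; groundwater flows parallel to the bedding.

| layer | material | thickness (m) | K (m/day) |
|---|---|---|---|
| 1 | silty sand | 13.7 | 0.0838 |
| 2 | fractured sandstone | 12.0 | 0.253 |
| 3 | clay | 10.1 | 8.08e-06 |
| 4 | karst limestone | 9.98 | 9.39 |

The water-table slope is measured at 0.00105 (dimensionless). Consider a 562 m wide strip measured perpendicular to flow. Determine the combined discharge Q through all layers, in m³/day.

57.8

Flow is parallel to layering, so each bed carries its own Darcy discharge and the transmissivities add.
Σ(K_i·b_i) = 0.0838×13.7 + 0.253×12.0 + 8.08e-06×10.1 + 9.39×9.98 = 97.90 m²/day.
Hydraulic gradient i = 0.00105.
Q = Σ(K_i·b_i) · W · i = 97.90 × 562 × 0.001050 = 57.77 m³/day.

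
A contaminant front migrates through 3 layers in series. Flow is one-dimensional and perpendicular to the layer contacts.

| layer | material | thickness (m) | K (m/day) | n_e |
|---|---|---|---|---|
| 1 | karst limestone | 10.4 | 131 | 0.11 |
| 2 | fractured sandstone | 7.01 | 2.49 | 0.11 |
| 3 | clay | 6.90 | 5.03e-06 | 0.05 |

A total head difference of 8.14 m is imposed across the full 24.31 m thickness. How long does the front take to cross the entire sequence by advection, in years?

1040

With flow normal to the layers, continuity requires the same specific discharge q through every layer.
Σ(b_i/K_i) = 10.4/131 + 7.01/2.49 + 6.90/5.03e-06 = 1.372e+06 d.
q = Δh / Σ(b_i/K_i) = 8.14 / 1.372e+06 = 5.934e-06 m/day.
In each layer the seepage velocity is v_i = q/n_i, so the layer transit time is t_i = b_i·n_i / q:
  layer 1 (karst limestone): t_1 = 10.4 × 0.11 / 5.934e-06 = 1.928e+05 d
  layer 2 (fractured sandstone): t_2 = 7.01 × 0.11 / 5.934e-06 = 1.299e+05 d
  layer 3 (clay): t_3 = 6.90 × 0.05 / 5.934e-06 = 58140 d
Total t = Σ t_i = 3.809e+05 days = 1043 years.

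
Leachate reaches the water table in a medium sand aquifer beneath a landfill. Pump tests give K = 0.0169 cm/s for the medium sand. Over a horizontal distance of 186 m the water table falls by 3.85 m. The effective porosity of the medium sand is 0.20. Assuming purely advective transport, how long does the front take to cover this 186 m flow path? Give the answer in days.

Convert K: 0.0169 cm/s × 864 = 14.60 m/day.
Hydraulic gradient i = Δh / L = 3.85 / 186 = 0.02070.
Darcy flux q = K · i = 14.60 × 0.02070 = 0.3022 m/day.
Seepage velocity v = q / n_e = 0.3022 / 0.20 = 1.511 m/day.
Travel time t = L / v = 186 / 1.511 = 123.1 days.

123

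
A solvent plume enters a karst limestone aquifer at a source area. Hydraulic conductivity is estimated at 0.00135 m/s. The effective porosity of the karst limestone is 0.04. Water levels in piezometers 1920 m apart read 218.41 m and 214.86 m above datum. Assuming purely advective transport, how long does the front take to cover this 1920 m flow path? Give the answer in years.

0.975

Convert K: 0.00135 m/s × 86400 = 116.6 m/day.
Hydraulic gradient i = (218.41 − 214.86) / 1920 = 3.55 / 1920 = 0.001849.
Darcy flux q = K · i = 116.6 × 0.001849 = 0.2157 m/day.
Seepage velocity v = q / n_e = 0.2157 / 0.04 = 5.392 m/day.
Travel time t = L / v = 1920 / 5.392 = 356.1 days = 0.9750 years.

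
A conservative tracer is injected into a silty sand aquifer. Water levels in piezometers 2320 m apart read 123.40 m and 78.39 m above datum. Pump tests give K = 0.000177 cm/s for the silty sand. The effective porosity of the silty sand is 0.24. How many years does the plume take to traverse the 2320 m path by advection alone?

Convert K: 0.000177 cm/s × 864 = 0.1529 m/day.
Hydraulic gradient i = (123.40 − 78.39) / 2320 = 45.01 / 2320 = 0.01940.
Darcy flux q = K · i = 0.1529 × 0.01940 = 0.002967 m/day.
Seepage velocity v = q / n_e = 0.002967 / 0.24 = 0.01236 m/day.
Travel time t = L / v = 2320 / 0.01236 = 1.877e+05 days = 513.8 years.

514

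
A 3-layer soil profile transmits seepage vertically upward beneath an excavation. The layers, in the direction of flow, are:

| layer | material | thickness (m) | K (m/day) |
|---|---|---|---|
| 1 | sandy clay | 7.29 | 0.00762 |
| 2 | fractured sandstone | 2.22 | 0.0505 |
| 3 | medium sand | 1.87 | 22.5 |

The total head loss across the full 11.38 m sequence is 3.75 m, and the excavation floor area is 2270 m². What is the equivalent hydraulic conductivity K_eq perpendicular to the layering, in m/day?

Flow is perpendicular to layering, so the layers act in series and the equivalent K is the thickness-weighted harmonic mean.
Total thickness L = 7.29 + 2.22 + 1.87 = 11.38 m.
Σ(b_i/K_i) = 7.29/0.00762 + 2.22/0.0505 + 1.87/22.5 = 1001 d.
K_eq = L / Σ(b_i/K_i) = 11.38 / 1001 = 0.01137 m/day.

0.0114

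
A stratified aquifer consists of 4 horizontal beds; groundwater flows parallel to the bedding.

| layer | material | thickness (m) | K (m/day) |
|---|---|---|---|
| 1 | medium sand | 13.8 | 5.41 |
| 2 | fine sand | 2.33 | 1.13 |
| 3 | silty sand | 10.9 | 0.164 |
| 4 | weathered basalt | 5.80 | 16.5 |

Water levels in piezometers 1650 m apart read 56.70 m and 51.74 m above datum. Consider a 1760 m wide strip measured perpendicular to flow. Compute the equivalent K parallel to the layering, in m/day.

5.32

Flow is parallel to layering, so each bed carries its own Darcy discharge and the transmissivities add.
Σ(K_i·b_i) = 5.41×13.8 + 1.13×2.33 + 0.164×10.9 + 16.5×5.80 = 174.8 m²/day.
Total thickness b = 32.83 m, so K_eq = Σ(K_i·b_i)/b = 5.324 m/day.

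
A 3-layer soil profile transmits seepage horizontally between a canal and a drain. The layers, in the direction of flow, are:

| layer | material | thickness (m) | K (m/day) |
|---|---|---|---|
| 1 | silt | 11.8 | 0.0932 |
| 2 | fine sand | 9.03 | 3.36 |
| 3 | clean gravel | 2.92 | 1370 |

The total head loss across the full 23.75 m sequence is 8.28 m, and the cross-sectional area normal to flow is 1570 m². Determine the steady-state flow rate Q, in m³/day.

Flow is perpendicular to layering, so the layers act in series and the equivalent K is the thickness-weighted harmonic mean.
Total thickness L = 11.8 + 9.03 + 2.92 = 23.75 m.
Σ(b_i/K_i) = 11.8/0.0932 + 9.03/3.36 + 2.92/1370 = 129.3 d.
K_eq = L / Σ(b_i/K_i) = 23.75 / 129.3 = 0.1837 m/day.
Q = K_eq · A · (Δh/L) = 0.1837 × 1570 × (8.28/23.75) = 100.5 m³/day.

101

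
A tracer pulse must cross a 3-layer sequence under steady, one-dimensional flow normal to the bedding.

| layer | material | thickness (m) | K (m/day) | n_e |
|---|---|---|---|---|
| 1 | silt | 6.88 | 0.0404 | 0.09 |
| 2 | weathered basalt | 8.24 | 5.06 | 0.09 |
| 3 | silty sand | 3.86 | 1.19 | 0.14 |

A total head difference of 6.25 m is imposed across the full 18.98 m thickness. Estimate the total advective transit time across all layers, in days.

53.3

With flow normal to the layers, continuity requires the same specific discharge q through every layer.
Σ(b_i/K_i) = 6.88/0.0404 + 8.24/5.06 + 3.86/1.19 = 175.2 d.
q = Δh / Σ(b_i/K_i) = 6.25 / 175.2 = 0.03568 m/day.
In each layer the seepage velocity is v_i = q/n_i, so the layer transit time is t_i = b_i·n_i / q:
  layer 1 (silt): t_1 = 6.88 × 0.09 / 0.03568 = 17.35 d
  layer 2 (weathered basalt): t_2 = 8.24 × 0.09 / 0.03568 = 20.78 d
  layer 3 (silty sand): t_3 = 3.86 × 0.14 / 0.03568 = 15.15 d
Total t = Σ t_i = 53.29 days.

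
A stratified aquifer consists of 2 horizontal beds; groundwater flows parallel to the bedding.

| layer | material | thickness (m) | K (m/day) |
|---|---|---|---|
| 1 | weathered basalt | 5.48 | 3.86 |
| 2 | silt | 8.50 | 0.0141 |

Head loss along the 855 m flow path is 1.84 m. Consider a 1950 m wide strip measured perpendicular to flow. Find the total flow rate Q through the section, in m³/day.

89.3

Flow is parallel to layering, so each bed carries its own Darcy discharge and the transmissivities add.
Σ(K_i·b_i) = 3.86×5.48 + 0.0141×8.50 = 21.27 m²/day.
Hydraulic gradient i = Δh / L = 1.84 / 855 = 0.002152.
Q = Σ(K_i·b_i) · W · i = 21.27 × 1950 × 0.002152 = 89.27 m³/day.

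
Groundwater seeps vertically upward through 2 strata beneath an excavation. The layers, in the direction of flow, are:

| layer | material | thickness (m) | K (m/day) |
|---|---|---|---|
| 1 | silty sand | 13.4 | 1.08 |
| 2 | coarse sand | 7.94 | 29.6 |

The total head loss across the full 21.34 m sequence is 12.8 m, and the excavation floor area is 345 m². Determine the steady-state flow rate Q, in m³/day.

Flow is perpendicular to layering, so the layers act in series and the equivalent K is the thickness-weighted harmonic mean.
Total thickness L = 13.4 + 7.94 = 21.34 m.
Σ(b_i/K_i) = 13.4/1.08 + 7.94/29.6 = 12.68 d.
K_eq = L / Σ(b_i/K_i) = 21.34 / 12.68 = 1.684 m/day.
Q = K_eq · A · (Δh/L) = 1.684 × 345 × (12.8/21.34) = 348.4 m³/day.

348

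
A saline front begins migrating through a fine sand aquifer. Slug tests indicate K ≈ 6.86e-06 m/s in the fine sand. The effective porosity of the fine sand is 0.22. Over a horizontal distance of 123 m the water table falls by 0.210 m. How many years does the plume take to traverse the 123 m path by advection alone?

73.2

Convert K: 6.86e-06 m/s × 86400 = 0.5927 m/day.
Hydraulic gradient i = Δh / L = 0.210 / 123 = 0.001707.
Darcy flux q = K · i = 0.5927 × 0.001707 = 0.001012 m/day.
Seepage velocity v = q / n_e = 0.001012 / 0.22 = 0.004600 m/day.
Travel time t = L / v = 123 / 0.004600 = 26741 days = 73.21 years.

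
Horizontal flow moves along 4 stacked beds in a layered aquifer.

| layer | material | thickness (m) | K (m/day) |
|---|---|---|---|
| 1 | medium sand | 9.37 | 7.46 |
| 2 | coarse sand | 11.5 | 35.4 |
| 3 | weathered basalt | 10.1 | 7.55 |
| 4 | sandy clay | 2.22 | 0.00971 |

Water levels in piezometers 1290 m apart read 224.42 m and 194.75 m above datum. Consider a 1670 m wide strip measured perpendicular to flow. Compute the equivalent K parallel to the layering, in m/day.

Flow is parallel to layering, so each bed carries its own Darcy discharge and the transmissivities add.
Σ(K_i·b_i) = 7.46×9.37 + 35.4×11.5 + 7.55×10.1 + 0.00971×2.22 = 553.3 m²/day.
Total thickness b = 33.19 m, so K_eq = Σ(K_i·b_i)/b = 16.67 m/day.

16.7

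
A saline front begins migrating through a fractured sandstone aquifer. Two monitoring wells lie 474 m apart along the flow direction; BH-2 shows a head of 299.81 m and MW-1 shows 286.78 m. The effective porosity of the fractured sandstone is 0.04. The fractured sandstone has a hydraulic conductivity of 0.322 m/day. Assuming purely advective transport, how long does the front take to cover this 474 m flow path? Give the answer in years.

5.86

Hydraulic gradient i = (299.81 − 286.78) / 474 = 13.03 / 474 = 0.02749.
Darcy flux q = K · i = 0.3220 × 0.02749 = 0.008852 m/day.
Seepage velocity v = q / n_e = 0.008852 / 0.04 = 0.2213 m/day.
Travel time t = L / v = 474 / 0.2213 = 2142 days = 5.864 years.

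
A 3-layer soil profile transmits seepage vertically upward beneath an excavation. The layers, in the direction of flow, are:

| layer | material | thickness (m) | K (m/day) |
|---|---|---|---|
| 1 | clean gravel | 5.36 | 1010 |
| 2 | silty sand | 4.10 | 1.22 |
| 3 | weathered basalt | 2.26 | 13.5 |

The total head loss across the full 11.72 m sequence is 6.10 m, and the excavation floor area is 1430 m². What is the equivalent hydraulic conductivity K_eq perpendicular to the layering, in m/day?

Flow is perpendicular to layering, so the layers act in series and the equivalent K is the thickness-weighted harmonic mean.
Total thickness L = 5.36 + 4.10 + 2.26 = 11.72 m.
Σ(b_i/K_i) = 5.36/1010 + 4.10/1.22 + 2.26/13.5 = 3.533 d.
K_eq = L / Σ(b_i/K_i) = 11.72 / 3.533 = 3.317 m/day.

3.32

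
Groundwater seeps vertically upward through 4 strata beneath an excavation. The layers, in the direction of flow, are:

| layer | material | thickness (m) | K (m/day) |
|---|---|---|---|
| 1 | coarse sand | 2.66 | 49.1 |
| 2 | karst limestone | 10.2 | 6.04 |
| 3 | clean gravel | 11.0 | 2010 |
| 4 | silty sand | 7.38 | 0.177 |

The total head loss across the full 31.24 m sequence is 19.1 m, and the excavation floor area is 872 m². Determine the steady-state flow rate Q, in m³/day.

383

Flow is perpendicular to layering, so the layers act in series and the equivalent K is the thickness-weighted harmonic mean.
Total thickness L = 2.66 + 10.2 + 11.0 + 7.38 = 31.24 m.
Σ(b_i/K_i) = 2.66/49.1 + 10.2/6.04 + 11.0/2010 + 7.38/0.177 = 43.44 d.
K_eq = L / Σ(b_i/K_i) = 31.24 / 43.44 = 0.7191 m/day.
Q = K_eq · A · (Δh/L) = 0.7191 × 872 × (19.1/31.24) = 383.4 m³/day.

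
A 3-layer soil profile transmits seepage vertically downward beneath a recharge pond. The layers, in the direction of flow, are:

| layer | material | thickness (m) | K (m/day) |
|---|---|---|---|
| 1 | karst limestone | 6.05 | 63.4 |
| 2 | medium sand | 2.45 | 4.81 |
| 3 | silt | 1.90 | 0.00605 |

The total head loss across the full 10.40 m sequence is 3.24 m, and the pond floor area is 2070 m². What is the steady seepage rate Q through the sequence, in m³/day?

21.3

Flow is perpendicular to layering, so the layers act in series and the equivalent K is the thickness-weighted harmonic mean.
Total thickness L = 6.05 + 2.45 + 1.90 = 10.40 m.
Σ(b_i/K_i) = 6.05/63.4 + 2.45/4.81 + 1.90/0.00605 = 314.7 d.
K_eq = L / Σ(b_i/K_i) = 10.40 / 314.7 = 0.03305 m/day.
Q = K_eq · A · (Δh/L) = 0.03305 × 2070 × (3.24/10.40) = 21.31 m³/day.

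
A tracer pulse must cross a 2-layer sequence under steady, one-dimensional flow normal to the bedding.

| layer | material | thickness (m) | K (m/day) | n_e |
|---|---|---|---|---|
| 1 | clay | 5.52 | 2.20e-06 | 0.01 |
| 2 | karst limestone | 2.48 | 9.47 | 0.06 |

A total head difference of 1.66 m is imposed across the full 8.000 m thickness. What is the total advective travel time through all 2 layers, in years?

With flow normal to the layers, continuity requires the same specific discharge q through every layer.
Σ(b_i/K_i) = 5.52/2.20e-06 + 2.48/9.47 = 2.509e+06 d.
q = Δh / Σ(b_i/K_i) = 1.66 / 2.509e+06 = 6.616e-07 m/day.
In each layer the seepage velocity is v_i = q/n_i, so the layer transit time is t_i = b_i·n_i / q:
  layer 1 (clay): t_1 = 5.52 × 0.01 / 6.616e-07 = 83435 d
  layer 2 (karst limestone): t_2 = 2.48 × 0.06 / 6.616e-07 = 2.249e+05 d
Total t = Σ t_i = 3.083e+05 days = 844.2 years.

844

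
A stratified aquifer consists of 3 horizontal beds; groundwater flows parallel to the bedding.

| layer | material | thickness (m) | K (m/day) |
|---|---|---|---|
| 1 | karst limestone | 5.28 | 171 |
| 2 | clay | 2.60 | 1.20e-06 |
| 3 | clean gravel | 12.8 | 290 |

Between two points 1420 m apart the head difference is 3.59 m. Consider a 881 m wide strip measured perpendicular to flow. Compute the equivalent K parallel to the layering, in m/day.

Flow is parallel to layering, so each bed carries its own Darcy discharge and the transmissivities add.
Σ(K_i·b_i) = 171×5.28 + 1.20e-06×2.60 + 290×12.8 = 4615 m²/day.
Total thickness b = 20.68 m, so K_eq = Σ(K_i·b_i)/b = 223.2 m/day.

223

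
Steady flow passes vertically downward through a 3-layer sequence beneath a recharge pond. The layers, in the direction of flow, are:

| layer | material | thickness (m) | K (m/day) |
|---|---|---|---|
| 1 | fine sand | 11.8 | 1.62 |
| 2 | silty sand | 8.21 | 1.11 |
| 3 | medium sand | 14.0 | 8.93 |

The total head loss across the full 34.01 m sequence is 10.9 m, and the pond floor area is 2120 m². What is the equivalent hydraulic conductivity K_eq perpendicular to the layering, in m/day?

Flow is perpendicular to layering, so the layers act in series and the equivalent K is the thickness-weighted harmonic mean.
Total thickness L = 11.8 + 8.21 + 14.0 = 34.01 m.
Σ(b_i/K_i) = 11.8/1.62 + 8.21/1.11 + 14.0/8.93 = 16.25 d.
K_eq = L / Σ(b_i/K_i) = 34.01 / 16.25 = 2.093 m/day.

2.09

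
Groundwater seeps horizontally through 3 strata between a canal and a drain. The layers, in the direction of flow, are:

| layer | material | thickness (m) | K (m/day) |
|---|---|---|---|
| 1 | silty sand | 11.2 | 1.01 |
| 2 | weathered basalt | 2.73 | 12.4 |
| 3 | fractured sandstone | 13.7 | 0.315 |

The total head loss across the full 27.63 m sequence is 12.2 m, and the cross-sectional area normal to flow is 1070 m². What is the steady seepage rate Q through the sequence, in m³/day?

238

Flow is perpendicular to layering, so the layers act in series and the equivalent K is the thickness-weighted harmonic mean.
Total thickness L = 11.2 + 2.73 + 13.7 = 27.63 m.
Σ(b_i/K_i) = 11.2/1.01 + 2.73/12.4 + 13.7/0.315 = 54.80 d.
K_eq = L / Σ(b_i/K_i) = 27.63 / 54.80 = 0.5042 m/day.
Q = K_eq · A · (Δh/L) = 0.5042 × 1070 × (12.2/27.63) = 238.2 m³/day.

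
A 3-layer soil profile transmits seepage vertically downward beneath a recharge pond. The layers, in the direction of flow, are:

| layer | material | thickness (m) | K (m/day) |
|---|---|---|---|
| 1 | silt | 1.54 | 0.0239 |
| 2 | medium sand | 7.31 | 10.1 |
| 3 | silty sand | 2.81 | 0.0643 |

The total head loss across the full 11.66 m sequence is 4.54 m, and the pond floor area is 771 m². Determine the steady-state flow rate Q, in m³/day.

Flow is perpendicular to layering, so the layers act in series and the equivalent K is the thickness-weighted harmonic mean.
Total thickness L = 1.54 + 7.31 + 2.81 = 11.66 m.
Σ(b_i/K_i) = 1.54/0.0239 + 7.31/10.1 + 2.81/0.0643 = 108.9 d.
K_eq = L / Σ(b_i/K_i) = 11.66 / 108.9 = 0.1071 m/day.
Q = K_eq · A · (Δh/L) = 0.1071 × 771 × (4.54/11.66) = 32.15 m³/day.

32.2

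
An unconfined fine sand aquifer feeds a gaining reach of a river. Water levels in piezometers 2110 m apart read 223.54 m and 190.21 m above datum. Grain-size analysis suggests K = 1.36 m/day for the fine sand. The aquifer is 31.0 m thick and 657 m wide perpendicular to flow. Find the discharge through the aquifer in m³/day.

438

Cross-sectional area A = 657 × 31.0 = 20367 m².
Hydraulic gradient i = (223.54 − 190.21) / 2110 = 33.33 / 2110 = 0.01580.
Darcy's law: Q = K · A · i = 1.360 × 20367 × 0.01580 = 437.5 m³/day.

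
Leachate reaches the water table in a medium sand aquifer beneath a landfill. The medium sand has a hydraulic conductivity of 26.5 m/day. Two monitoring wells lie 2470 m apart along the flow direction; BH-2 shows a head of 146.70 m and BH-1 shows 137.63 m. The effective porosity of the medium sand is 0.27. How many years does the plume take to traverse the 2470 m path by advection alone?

18.8

Hydraulic gradient i = (146.70 − 137.63) / 2470 = 9.07 / 2470 = 0.003672.
Darcy flux q = K · i = 26.50 × 0.003672 = 0.09731 m/day.
Seepage velocity v = q / n_e = 0.09731 / 0.27 = 0.3604 m/day.
Travel time t = L / v = 2470 / 0.3604 = 6853 days = 18.76 years.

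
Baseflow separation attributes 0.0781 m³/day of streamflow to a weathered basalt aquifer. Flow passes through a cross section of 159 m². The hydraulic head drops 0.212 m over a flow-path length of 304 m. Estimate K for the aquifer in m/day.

0.704

Hydraulic gradient i = Δh / L = 0.212 / 304 = 0.0006974.
From Q = K·A·i, K = Q / (A·i) = 0.0781 / (159.0 × 0.0006974) = 0.7044 m/day.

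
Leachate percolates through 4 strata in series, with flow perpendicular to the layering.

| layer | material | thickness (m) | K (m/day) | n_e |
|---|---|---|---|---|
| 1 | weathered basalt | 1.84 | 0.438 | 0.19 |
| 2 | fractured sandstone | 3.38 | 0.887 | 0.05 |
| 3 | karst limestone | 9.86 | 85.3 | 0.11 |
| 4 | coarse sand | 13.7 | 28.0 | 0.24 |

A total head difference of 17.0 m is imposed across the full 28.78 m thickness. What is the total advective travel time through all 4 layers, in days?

2.48

With flow normal to the layers, continuity requires the same specific discharge q through every layer.
Σ(b_i/K_i) = 1.84/0.438 + 3.38/0.887 + 9.86/85.3 + 13.7/28.0 = 8.616 d.
q = Δh / Σ(b_i/K_i) = 17.0 / 8.616 = 1.973 m/day.
In each layer the seepage velocity is v_i = q/n_i, so the layer transit time is t_i = b_i·n_i / q:
  layer 1 (weathered basalt): t_1 = 1.84 × 0.19 / 1.973 = 0.1772 d
  layer 2 (fractured sandstone): t_2 = 3.38 × 0.05 / 1.973 = 0.08566 d
  layer 3 (karst limestone): t_3 = 9.86 × 0.11 / 1.973 = 0.5497 d
  layer 4 (coarse sand): t_4 = 13.7 × 0.24 / 1.973 = 1.667 d
Total t = Σ t_i = 2.479 days.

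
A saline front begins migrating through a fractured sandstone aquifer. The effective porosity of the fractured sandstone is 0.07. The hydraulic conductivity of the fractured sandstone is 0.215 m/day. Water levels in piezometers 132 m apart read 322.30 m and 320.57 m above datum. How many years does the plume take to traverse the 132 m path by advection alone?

8.98

Hydraulic gradient i = (322.30 − 320.57) / 132 = 1.73 / 132 = 0.01311.
Darcy flux q = K · i = 0.2150 × 0.01311 = 0.002818 m/day.
Seepage velocity v = q / n_e = 0.002818 / 0.07 = 0.04025 m/day.
Travel time t = L / v = 132 / 0.04025 = 3279 days = 8.978 years.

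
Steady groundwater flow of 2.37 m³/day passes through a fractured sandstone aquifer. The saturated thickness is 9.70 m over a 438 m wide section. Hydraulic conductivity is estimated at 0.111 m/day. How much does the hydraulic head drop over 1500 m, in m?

Cross-sectional area A = 438 × 9.70 = 4249 m².
From Q = K·A·i, i = Q / (K·A) = 2.37 / (0.1110 × 4249) = 0.005026.
Head loss Δh = i · L = 0.005026 × 1500 = 7.538 m.

7.54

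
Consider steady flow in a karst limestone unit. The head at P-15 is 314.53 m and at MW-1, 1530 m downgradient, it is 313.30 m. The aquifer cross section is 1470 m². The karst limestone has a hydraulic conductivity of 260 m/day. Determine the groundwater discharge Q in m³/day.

307

Hydraulic gradient i = (314.53 − 313.30) / 1530 = 1.23 / 1530 = 0.0008039.
Darcy's law: Q = K · A · i = 260.0 × 1470 × 0.0008039 = 307.3 m³/day.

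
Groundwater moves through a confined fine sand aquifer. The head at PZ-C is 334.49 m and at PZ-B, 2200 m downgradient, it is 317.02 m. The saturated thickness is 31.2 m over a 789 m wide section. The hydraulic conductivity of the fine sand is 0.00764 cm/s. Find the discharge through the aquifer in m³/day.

1290

Convert K: 0.00764 cm/s × 864 = 6.601 m/day.
Cross-sectional area A = 789 × 31.2 = 24617 m².
Hydraulic gradient i = (334.49 − 317.02) / 2200 = 17.47 / 2200 = 0.007941.
Darcy's law: Q = K · A · i = 6.601 × 24617 × 0.007941 = 1290 m³/day.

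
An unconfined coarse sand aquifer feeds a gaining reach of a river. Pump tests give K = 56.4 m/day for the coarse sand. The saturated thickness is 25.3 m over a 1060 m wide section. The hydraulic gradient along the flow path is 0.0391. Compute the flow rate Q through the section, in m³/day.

Cross-sectional area A = 1060 × 25.3 = 26818 m².
Hydraulic gradient i = 0.0391.
Darcy's law: Q = K · A · i = 56.40 × 26818 × 0.03910 = 59140 m³/day.

59100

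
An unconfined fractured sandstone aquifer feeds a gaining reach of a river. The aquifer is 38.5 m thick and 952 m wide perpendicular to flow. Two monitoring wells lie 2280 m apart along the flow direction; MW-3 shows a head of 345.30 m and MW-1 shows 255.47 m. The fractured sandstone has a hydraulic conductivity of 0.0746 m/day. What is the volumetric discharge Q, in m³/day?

Cross-sectional area A = 952 × 38.5 = 36652 m².
Hydraulic gradient i = (345.30 − 255.47) / 2280 = 89.83 / 2280 = 0.03940.
Darcy's law: Q = K · A · i = 0.07460 × 36652 × 0.03940 = 107.7 m³/day.

108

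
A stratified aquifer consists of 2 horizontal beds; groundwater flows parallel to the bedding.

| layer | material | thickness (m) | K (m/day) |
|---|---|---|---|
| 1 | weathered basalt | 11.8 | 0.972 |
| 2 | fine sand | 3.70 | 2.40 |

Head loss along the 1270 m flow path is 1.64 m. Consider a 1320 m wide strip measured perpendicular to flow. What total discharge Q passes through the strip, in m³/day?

Flow is parallel to layering, so each bed carries its own Darcy discharge and the transmissivities add.
Σ(K_i·b_i) = 0.972×11.8 + 2.40×3.70 = 20.35 m²/day.
Hydraulic gradient i = Δh / L = 1.64 / 1270 = 0.001291.
Q = Σ(K_i·b_i) · W · i = 20.35 × 1320 × 0.001291 = 34.69 m³/day.

34.7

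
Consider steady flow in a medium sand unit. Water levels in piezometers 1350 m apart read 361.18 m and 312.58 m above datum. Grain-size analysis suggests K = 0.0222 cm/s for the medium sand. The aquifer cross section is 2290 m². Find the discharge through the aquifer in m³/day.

1580

Convert K: 0.0222 cm/s × 864 = 19.18 m/day.
Hydraulic gradient i = (361.18 − 312.58) / 1350 = 48.6 / 1350 = 0.03600.
Darcy's law: Q = K · A · i = 19.18 × 2290 × 0.03600 = 1581 m³/day.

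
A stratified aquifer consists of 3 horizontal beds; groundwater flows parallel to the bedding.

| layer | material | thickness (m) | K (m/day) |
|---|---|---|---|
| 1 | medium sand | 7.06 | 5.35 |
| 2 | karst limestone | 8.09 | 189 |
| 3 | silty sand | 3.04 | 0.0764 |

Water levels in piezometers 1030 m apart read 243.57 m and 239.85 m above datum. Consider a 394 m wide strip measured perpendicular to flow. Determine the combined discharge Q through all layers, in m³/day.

2230

Flow is parallel to layering, so each bed carries its own Darcy discharge and the transmissivities add.
Σ(K_i·b_i) = 5.35×7.06 + 189×8.09 + 0.0764×3.04 = 1567 m²/day.
Hydraulic gradient i = (243.57 − 239.85) / 1030 = 3.72 / 1030 = 0.003612.
Q = Σ(K_i·b_i) · W · i = 1567 × 394 × 0.003612 = 2230 m³/day.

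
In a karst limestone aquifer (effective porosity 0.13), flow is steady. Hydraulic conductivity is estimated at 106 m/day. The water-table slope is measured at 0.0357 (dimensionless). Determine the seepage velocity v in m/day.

Hydraulic gradient i = 0.0357.
Darcy flux q = K · i = 106.0 × 0.03570 = 3.784 m/day.
Seepage velocity v = q / n_e = 3.784 / 0.13 = 29.11 m/day.

29.1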